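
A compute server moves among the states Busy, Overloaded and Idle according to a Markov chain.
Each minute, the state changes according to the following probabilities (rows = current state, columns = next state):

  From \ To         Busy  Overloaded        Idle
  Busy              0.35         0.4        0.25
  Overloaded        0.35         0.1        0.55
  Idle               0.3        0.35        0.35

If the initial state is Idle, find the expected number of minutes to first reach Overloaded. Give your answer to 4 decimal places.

2.7338

Let t(s) be the expected number of minutes to first reach Overloaded from state s, with t(Overloaded) = 0. Conditioning on the first minute:
t(Busy) = 1 + 0.35·t(Busy) + 0.25·t(Idle)
t(Idle) = 1 + 0.3·t(Busy) + 0.35·t(Idle)
Solving: t(Busy) = 2.5899, t(Idle) = 2.7338.
Expected minutes from Idle to Overloaded: 2.7338.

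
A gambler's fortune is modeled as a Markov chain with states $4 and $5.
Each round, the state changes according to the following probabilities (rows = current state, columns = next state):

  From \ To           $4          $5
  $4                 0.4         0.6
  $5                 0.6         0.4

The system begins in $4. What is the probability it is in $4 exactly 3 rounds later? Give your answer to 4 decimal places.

Propagate the distribution vector 3 rounds from $4.
After 0 rounds: (1.0000, 0.0000)
After 1 round: (0.4000, 0.6000)
After 2 rounds: (0.5200, 0.4800)
After 3 rounds: (0.4960, 0.5040)
P(in $4 after 3 rounds) = 0.4960

0.4960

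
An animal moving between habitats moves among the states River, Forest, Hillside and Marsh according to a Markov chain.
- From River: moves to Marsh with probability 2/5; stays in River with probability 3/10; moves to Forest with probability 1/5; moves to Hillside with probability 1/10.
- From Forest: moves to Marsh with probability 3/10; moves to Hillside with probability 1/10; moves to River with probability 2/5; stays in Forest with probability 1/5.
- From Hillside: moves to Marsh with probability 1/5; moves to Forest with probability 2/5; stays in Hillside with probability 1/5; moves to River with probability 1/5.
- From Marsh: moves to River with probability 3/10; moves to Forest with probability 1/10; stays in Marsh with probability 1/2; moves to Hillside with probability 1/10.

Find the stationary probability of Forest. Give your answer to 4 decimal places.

Let the stationary distribution be π with π = πP and π_1 + π_2 + π_3 + π_4 = 1.
π_1 = 0.3·π_1 + 0.4·π_2 + 0.2·π_3 + 0.3·π_4
π_2 = 0.2·π_1 + 0.2·π_2 + 0.4·π_3 + 0.1·π_4
π_3 = 0.1·π_1 + 0.1·π_2 + 0.2·π_3 + 0.1·π_4
Solving with the normalization constraint gives π = (0.3071, 0.1823, 0.1111, 0.3995).
So the stationary probability of Forest is 0.1823.

0.1823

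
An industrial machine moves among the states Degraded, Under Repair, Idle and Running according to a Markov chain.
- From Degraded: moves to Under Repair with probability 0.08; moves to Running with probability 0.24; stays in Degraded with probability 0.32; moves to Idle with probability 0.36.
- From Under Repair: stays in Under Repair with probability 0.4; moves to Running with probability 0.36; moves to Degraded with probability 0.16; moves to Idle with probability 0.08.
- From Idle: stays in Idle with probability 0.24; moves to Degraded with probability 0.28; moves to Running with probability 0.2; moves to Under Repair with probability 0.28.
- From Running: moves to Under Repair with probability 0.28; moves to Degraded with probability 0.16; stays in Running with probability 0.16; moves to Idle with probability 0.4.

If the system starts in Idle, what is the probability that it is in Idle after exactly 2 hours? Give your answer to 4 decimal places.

0.2608

Propagate the distribution vector 2 hours from Idle.
After 0 hours: (0.0000, 0.0000, 1.0000, 0.0000)
After 1 hour: (0.2800, 0.2800, 0.2400, 0.2000)
After 2 hours: (0.2336, 0.2576, 0.2608, 0.2480)
P(in Idle after 2 hours) = 0.2608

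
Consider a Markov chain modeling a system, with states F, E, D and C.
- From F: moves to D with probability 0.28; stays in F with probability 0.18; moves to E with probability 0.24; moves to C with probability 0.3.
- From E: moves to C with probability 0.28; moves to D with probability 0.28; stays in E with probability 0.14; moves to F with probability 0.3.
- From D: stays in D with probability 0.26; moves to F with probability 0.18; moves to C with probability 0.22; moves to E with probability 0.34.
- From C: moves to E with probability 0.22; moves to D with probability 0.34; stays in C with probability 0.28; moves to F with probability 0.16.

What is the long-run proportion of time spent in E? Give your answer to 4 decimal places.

Let the stationary distribution be π with π = πP and π_1 + π_2 + π_3 + π_4 = 1.
π_1 = 0.18·π_1 + 0.3·π_2 + 0.18·π_3 + 0.16·π_4
π_2 = 0.24·π_1 + 0.14·π_2 + 0.34·π_3 + 0.22·π_4
π_3 = 0.28·π_1 + 0.28·π_2 + 0.26·π_3 + 0.34·π_4
Solving with the normalization constraint gives π = (0.2034, 0.2397, 0.2902, 0.2667).
So the stationary probability of E is 0.2397.

0.2397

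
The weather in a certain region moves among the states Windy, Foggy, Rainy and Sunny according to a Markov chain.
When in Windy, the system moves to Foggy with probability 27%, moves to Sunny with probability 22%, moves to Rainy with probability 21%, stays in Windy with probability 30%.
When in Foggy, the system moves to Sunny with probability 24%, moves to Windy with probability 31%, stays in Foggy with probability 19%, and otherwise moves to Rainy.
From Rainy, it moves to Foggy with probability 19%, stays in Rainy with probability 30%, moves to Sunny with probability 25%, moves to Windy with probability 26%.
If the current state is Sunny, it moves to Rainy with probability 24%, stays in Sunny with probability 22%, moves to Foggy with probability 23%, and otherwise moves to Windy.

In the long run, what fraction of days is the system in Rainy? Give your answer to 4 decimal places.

Let the stationary distribution be π with π = πP and π_1 + π_2 + π_3 + π_4 = 1.
π_1 = 0.3·π_1 + 0.31·π_2 + 0.26·π_3 + 0.31·π_4
π_2 = 0.27·π_1 + 0.19·π_2 + 0.19·π_3 + 0.23·π_4
π_3 = 0.21·π_1 + 0.26·π_2 + 0.3·π_3 + 0.24·π_4
Solving with the normalization constraint gives π = (0.2945, 0.2228, 0.2507, 0.2320).
So the stationary probability of Rainy is 0.2507.

0.2507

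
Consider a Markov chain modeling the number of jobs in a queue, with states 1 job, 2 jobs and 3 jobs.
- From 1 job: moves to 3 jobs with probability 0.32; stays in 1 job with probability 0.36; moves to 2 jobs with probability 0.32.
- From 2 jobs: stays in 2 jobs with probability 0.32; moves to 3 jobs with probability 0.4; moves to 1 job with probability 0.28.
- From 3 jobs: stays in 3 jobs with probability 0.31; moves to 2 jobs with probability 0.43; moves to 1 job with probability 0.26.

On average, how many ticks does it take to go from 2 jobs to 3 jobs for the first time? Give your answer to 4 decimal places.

Let t(s) be the expected number of ticks to first reach 3 jobs from state s, with t(3 jobs) = 0. Conditioning on the first tick:
t(1 job) = 1 + 0.36·t(1 job) + 0.32·t(2 jobs)
t(2 jobs) = 1 + 0.28·t(1 job) + 0.32·t(2 jobs)
Solving: t(1 job) = 2.8935, t(2 jobs) = 2.6620.
Expected ticks from 2 jobs to 3 jobs: 2.6620.

2.6620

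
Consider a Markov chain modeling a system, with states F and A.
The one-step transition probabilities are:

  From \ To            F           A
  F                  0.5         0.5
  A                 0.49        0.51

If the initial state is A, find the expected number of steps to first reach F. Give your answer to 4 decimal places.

Let t(s) be the expected number of steps to first reach F from state s, with t(F) = 0. Conditioning on the first step:
t(A) = 1 + 0.51·t(A)
Solving: t(A) = 2.0408.
Expected steps from A to F: 2.0408.

2.0408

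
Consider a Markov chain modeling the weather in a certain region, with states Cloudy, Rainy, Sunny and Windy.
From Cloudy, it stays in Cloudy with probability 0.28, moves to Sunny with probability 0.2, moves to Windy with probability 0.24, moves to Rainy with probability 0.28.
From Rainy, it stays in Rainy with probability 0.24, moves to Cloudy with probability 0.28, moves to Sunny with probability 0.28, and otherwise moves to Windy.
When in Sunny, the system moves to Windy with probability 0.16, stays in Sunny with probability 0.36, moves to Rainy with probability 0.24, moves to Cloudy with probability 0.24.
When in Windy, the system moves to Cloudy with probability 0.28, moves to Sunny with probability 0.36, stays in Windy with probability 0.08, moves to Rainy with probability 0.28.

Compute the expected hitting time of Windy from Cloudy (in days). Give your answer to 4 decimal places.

4.7936

Let t(s) be the expected number of days to first reach Windy from state s, with t(Windy) = 0. Conditioning on the first day:
t(Cloudy) = 1 + 0.28·t(Cloudy) + 0.28·t(Rainy) + 0.2·t(Sunny)
t(Rainy) = 1 + 0.28·t(Cloudy) + 0.24·t(Rainy) + 0.28·t(Sunny)
t(Sunny) = 1 + 0.24·t(Cloudy) + 0.24·t(Rainy) + 0.36·t(Sunny)
Solving: t(Cloudy) = 4.7936, t(Rainy) = 5.0122, t(Sunny) = 5.2397.
Expected days from Cloudy to Windy: 4.7936.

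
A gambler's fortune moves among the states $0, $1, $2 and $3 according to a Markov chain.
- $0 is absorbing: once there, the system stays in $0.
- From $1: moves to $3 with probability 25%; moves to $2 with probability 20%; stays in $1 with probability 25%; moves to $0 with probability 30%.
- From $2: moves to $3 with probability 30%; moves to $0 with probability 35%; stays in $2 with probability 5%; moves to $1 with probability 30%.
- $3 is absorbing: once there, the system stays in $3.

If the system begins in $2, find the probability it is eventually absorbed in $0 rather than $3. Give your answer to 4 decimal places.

Let h(s) be the probability of absorption at $0 starting from transient state s. Then h($0) = 1 and h($3) = 0. By first-step analysis:
h($1) = 0.3·1 + 0.25·h($1) + 0.2·h($2) + 0.25·0
h($2) = 0.35·1 + 0.3·h($1) + 0.05·h($2) + 0.3·0
Solving: h($1) = 0.5441, h($2) = 0.5402.
Starting from $2, the probability is 0.5402.

0.5402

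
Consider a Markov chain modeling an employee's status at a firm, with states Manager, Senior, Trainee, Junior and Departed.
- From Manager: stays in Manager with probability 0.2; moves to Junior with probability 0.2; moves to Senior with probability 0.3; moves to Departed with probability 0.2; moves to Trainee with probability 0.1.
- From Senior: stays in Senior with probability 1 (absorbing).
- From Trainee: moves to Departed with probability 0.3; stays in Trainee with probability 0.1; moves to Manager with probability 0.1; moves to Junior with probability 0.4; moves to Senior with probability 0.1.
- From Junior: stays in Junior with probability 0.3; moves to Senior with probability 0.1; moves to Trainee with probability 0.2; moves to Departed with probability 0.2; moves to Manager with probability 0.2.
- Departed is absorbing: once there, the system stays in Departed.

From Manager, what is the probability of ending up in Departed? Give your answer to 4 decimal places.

Let h(s) be the probability of absorption at Departed starting from transient state s. Then h(Departed) = 1 and h(Senior) = 0. By first-step analysis:
h(Manager) = 0.2·h(Manager) + 0.3·0 + 0.1·h(Trainee) + 0.2·h(Junior) + 0.2·1
h(Trainee) = 0.1·h(Manager) + 0.1·0 + 0.1·h(Trainee) + 0.4·h(Junior) + 0.3·1
h(Junior) = 0.2·h(Manager) + 0.1·0 + 0.2·h(Trainee) + 0.3·h(Junior) + 0.2·1
Solving: h(Manager) = 0.4857, h(Trainee) = 0.6597, h(Junior) = 0.6130.
Starting from Manager, the probability is 0.4857.

0.4857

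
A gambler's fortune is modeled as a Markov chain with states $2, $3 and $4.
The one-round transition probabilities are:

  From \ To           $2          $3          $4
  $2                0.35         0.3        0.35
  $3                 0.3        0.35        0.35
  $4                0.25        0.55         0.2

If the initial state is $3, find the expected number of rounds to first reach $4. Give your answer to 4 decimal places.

2.8571

Let t(s) be the expected number of rounds to first reach $4 from state s, with t($4) = 0. Conditioning on the first round:
t($2) = 1 + 0.35·t($2) + 0.3·t($3)
t($3) = 1 + 0.3·t($2) + 0.35·t($3)
Solving: t($2) = 2.8571, t($3) = 2.8571.
Expected rounds from $3 to $4: 2.8571.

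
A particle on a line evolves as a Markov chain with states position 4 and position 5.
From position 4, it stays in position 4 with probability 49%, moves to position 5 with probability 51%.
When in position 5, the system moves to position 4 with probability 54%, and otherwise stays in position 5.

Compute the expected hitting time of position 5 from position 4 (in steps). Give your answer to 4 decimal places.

Let t(s) be the expected number of steps to first reach position 5 from state s, with t(position 5) = 0. Conditioning on the first step:
t(position 4) = 1 + 0.49·t(position 4)
Solving: t(position 4) = 1.9608.
Expected steps from position 4 to position 5: 1.9608.

1.9608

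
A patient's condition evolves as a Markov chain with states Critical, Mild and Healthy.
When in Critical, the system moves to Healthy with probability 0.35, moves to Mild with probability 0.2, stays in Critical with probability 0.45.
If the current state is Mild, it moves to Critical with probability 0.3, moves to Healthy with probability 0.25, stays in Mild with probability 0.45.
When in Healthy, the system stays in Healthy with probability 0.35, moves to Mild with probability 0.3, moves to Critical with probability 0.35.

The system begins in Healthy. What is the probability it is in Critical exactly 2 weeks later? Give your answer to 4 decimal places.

Sum over the intermediate state after 1 week:
P = P(Healthy→Critical)·P(Critical→Critical) + P(Healthy→Mild)·P(Mild→Critical) + P(Healthy→Healthy)·P(Healthy→Critical)
  = 0.35×0.45 + 0.3×0.3 + 0.35×0.35
  = 0.1575 + 0.0900 + 0.1225 = 0.3700

0.3700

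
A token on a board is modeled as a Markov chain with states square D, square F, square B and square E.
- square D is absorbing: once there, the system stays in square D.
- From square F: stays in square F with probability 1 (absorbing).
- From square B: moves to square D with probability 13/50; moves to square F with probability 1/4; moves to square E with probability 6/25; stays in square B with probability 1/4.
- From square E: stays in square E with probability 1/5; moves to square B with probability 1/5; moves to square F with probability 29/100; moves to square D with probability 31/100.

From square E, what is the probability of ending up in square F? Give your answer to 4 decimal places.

0.4846

Let h(s) be the probability of absorption at square F starting from transient state s. Then h(square F) = 1 and h(square D) = 0. By first-step analysis:
h(square B) = 0.26·0 + 0.25·1 + 0.25·h(square B) + 0.24·h(square E)
h(square E) = 0.31·0 + 0.29·1 + 0.2·h(square B) + 0.2·h(square E)
Solving: h(square B) = 0.4884, h(square E) = 0.4846.
Starting from square E, the probability is 0.4846.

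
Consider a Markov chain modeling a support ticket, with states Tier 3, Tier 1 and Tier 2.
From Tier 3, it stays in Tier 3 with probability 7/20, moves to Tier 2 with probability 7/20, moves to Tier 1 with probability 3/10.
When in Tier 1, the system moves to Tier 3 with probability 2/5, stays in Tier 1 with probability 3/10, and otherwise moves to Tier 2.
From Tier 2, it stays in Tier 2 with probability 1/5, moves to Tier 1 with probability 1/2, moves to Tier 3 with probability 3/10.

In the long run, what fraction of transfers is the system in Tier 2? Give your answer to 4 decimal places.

Let the stationary distribution be π with π = πP and π_1 + π_2 + π_3 = 1.
π_1 = 0.35·π_1 + 0.4·π_2 + 0.3·π_3
π_2 = 0.3·π_1 + 0.3·π_2 + 0.5·π_3
Solving with the normalization constraint gives π = (0.3534, 0.3578, 0.2888).
So the stationary probability of Tier 2 is 0.2888.

0.2888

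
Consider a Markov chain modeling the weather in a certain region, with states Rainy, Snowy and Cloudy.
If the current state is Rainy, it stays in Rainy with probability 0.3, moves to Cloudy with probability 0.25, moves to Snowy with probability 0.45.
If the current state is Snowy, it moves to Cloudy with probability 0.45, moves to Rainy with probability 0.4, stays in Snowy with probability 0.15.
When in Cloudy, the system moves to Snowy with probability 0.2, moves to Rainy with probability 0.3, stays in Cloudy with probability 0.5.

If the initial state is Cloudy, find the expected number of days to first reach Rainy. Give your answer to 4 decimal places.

Let t(s) be the expected number of days to first reach Rainy from state s, with t(Rainy) = 0. Conditioning on the first day:
t(Snowy) = 1 + 0.15·t(Snowy) + 0.45·t(Cloudy)
t(Cloudy) = 1 + 0.2·t(Snowy) + 0.5·t(Cloudy)
Solving: t(Snowy) = 2.8358, t(Cloudy) = 3.1343.
Expected days from Cloudy to Rainy: 3.1343.

3.1343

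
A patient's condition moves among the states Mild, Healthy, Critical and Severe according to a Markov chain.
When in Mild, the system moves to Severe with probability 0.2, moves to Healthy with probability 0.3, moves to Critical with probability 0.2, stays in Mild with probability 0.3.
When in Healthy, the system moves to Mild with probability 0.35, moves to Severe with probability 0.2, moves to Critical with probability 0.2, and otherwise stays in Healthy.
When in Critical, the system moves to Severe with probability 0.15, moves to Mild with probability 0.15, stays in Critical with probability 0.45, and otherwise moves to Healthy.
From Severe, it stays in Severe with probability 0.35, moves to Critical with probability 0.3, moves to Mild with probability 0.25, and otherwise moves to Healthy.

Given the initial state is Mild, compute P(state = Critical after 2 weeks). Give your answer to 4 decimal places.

Propagate the distribution vector 2 weeks from Mild.
After 0 weeks: (1.0000, 0.0000, 0.0000, 0.0000)
After 1 week: (0.3000, 0.3000, 0.2000, 0.2000)
After 2 weeks: (0.2750, 0.2350, 0.2700, 0.2200)
P(in Critical after 2 weeks) = 0.2700

0.2700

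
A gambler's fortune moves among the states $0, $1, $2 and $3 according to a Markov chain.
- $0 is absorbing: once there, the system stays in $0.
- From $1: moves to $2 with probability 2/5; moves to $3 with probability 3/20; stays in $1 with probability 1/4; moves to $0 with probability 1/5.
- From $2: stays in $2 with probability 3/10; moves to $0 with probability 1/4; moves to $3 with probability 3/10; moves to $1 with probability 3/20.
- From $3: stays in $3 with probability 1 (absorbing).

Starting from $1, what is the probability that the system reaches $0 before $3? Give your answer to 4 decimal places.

0.5161

Let h(s) be the probability of absorption at $0 starting from transient state s. Then h($0) = 1 and h($3) = 0. By first-step analysis:
h($1) = 0.2·1 + 0.25·h($1) + 0.4·h($2) + 0.15·0
h($2) = 0.25·1 + 0.15·h($1) + 0.3·h($2) + 0.3·0
Solving: h($1) = 0.5161, h($2) = 0.4677.
Starting from $1, the probability is 0.5161.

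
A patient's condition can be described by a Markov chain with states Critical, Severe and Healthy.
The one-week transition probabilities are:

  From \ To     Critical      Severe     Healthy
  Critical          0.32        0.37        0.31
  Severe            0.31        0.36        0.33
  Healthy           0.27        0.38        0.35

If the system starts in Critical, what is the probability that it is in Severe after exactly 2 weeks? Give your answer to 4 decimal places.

0.3694

Sum over the intermediate state after 1 week:
P = P(Critical→Critical)·P(Critical→Severe) + P(Critical→Severe)·P(Severe→Severe) + P(Critical→Healthy)·P(Healthy→Severe)
  = 0.32×0.37 + 0.37×0.36 + 0.31×0.38
  = 0.1184 + 0.1332 + 0.1178 = 0.3694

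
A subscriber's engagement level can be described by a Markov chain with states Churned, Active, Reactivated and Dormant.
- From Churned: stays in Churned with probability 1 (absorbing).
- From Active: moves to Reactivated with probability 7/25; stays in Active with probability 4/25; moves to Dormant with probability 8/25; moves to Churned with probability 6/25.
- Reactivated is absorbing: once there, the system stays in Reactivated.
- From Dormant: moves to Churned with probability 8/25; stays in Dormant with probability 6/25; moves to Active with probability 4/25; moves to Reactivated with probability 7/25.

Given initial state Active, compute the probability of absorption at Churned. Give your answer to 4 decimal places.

Let h(s) be the probability of absorption at Churned starting from transient state s. Then h(Churned) = 1 and h(Reactivated) = 0. By first-step analysis:
h(Active) = 0.24·1 + 0.16·h(Active) + 0.28·0 + 0.32·h(Dormant)
h(Dormant) = 0.32·1 + 0.16·h(Active) + 0.28·0 + 0.24·h(Dormant)
Solving: h(Active) = 0.4850, h(Dormant) = 0.5232.
Starting from Active, the probability is 0.4850.

0.4850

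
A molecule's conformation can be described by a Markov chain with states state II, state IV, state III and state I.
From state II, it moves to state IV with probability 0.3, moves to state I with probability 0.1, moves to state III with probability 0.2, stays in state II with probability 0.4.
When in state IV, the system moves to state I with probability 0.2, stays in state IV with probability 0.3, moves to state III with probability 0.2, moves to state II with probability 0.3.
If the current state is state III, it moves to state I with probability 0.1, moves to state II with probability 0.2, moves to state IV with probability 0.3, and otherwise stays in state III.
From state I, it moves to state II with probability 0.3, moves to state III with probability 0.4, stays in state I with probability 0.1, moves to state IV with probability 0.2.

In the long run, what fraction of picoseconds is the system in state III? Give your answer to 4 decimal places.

Let the stationary distribution be π with π = πP and π_1 + π_2 + π_3 + π_4 = 1.
π_1 = 0.4·π_1 + 0.3·π_2 + 0.2·π_3 + 0.3·π_4
π_2 = 0.3·π_1 + 0.3·π_2 + 0.3·π_3 + 0.2·π_4
π_3 = 0.2·π_1 + 0.2·π_2 + 0.4·π_3 + 0.4·π_4
Solving with the normalization constraint gives π = (0.3020, 0.2871, 0.2822, 0.1287).
So the stationary probability of state III is 0.2822.

0.2822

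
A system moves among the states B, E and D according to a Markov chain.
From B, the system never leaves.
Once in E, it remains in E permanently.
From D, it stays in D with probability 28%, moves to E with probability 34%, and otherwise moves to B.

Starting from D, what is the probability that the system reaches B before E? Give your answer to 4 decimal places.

0.5278

Let h(s) be the probability of absorption at B starting from transient state s. Then h(B) = 1 and h(E) = 0. By first-step analysis:
h(D) = 0.38·1 + 0.34·0 + 0.28·h(D)
Solving: h(D) = 0.5278.
Starting from D, the probability is 0.5278.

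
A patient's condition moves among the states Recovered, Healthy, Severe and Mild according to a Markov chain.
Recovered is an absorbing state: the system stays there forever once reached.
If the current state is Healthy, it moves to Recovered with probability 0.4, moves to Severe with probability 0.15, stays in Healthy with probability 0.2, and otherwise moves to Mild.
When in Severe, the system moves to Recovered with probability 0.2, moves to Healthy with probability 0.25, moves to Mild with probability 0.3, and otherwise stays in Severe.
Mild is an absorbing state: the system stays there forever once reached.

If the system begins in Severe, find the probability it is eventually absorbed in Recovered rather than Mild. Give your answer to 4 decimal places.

0.4622

Let h(s) be the probability of absorption at Recovered starting from transient state s. Then h(Recovered) = 1 and h(Mild) = 0. By first-step analysis:
h(Healthy) = 0.4·1 + 0.2·h(Healthy) + 0.15·h(Severe) + 0.25·0
h(Severe) = 0.2·1 + 0.25·h(Healthy) + 0.25·h(Severe) + 0.3·0
Solving: h(Healthy) = 0.5867, h(Severe) = 0.4622.
Starting from Severe, the probability is 0.4622.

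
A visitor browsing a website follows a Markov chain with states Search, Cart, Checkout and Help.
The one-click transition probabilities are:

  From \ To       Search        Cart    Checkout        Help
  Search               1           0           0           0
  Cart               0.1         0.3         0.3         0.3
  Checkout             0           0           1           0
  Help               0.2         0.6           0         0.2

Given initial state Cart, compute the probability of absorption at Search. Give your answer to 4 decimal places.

0.3684

Let h(s) be the probability of absorption at Search starting from transient state s. Then h(Search) = 1 and h(Checkout) = 0. By first-step analysis:
h(Cart) = 0.1·1 + 0.3·h(Cart) + 0.3·0 + 0.3·h(Help)
h(Help) = 0.2·1 + 0.6·h(Cart) + 0.2·h(Help)
Solving: h(Cart) = 0.3684, h(Help) = 0.5263.
Starting from Cart, the probability is 0.3684.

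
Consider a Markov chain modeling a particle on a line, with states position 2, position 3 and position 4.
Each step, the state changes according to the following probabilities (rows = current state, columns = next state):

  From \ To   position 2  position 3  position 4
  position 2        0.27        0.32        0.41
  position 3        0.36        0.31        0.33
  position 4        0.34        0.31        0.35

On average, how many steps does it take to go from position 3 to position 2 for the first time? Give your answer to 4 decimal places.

2.8307

Let t(s) be the expected number of steps to first reach position 2 from state s, with t(position 2) = 0. Conditioning on the first step:
t(position 3) = 1 + 0.31·t(position 3) + 0.33·t(position 4)
t(position 4) = 1 + 0.31·t(position 3) + 0.35·t(position 4)
Solving: t(position 3) = 2.8307, t(position 4) = 2.8885.
Expected steps from position 3 to position 2: 2.8307.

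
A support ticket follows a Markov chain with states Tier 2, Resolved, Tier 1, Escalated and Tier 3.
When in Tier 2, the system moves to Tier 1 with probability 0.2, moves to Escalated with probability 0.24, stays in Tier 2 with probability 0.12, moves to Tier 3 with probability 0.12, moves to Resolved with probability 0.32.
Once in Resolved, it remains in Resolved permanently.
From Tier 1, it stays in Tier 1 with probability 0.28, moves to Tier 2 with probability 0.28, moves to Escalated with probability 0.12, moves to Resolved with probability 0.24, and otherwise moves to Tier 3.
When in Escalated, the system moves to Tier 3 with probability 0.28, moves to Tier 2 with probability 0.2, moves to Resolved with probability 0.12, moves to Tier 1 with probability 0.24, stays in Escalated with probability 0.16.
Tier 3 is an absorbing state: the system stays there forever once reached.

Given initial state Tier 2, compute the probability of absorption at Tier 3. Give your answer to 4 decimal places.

0.3519

Let h(s) be the probability of absorption at Tier 3 starting from transient state s. Then h(Tier 3) = 1 and h(Resolved) = 0. By first-step analysis:
h(Tier 2) = 0.12·h(Tier 2) + 0.32·0 + 0.2·h(Tier 1) + 0.24·h(Escalated) + 0.12·1
h(Tier 1) = 0.28·h(Tier 2) + 0.24·0 + 0.28·h(Tier 1) + 0.12·h(Escalated) + 0.08·1
h(Escalated) = 0.2·h(Tier 2) + 0.12·0 + 0.24·h(Tier 1) + 0.16·h(Escalated) + 0.28·1
Solving: h(Tier 2) = 0.3519, h(Tier 1) = 0.3333, h(Escalated) = 0.5123.
Starting from Tier 2, the probability is 0.3519.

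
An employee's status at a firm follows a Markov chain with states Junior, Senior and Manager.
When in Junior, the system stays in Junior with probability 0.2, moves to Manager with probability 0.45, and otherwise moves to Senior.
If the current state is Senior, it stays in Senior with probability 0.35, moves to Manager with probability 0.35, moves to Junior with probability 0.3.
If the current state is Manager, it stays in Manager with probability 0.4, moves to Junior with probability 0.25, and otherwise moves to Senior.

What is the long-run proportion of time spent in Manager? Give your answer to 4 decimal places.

Let the stationary distribution be π with π = πP and π_1 + π_2 + π_3 = 1.
π_1 = 0.2·π_1 + 0.3·π_2 + 0.25·π_3
π_2 = 0.35·π_1 + 0.35·π_2 + 0.35·π_3
Solving with the normalization constraint gives π = (0.2548, 0.3500, 0.3952).
So the stationary probability of Manager is 0.3952.

0.3952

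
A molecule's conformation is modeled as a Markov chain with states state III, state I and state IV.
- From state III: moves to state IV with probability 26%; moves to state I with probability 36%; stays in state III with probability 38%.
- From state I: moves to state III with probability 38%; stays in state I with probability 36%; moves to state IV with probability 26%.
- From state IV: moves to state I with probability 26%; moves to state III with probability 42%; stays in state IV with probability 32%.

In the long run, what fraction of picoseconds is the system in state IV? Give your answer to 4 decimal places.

Let the stationary distribution be π with π = πP and π_1 + π_2 + π_3 = 1.
π_1 = 0.38·π_1 + 0.38·π_2 + 0.42·π_3
π_2 = 0.36·π_1 + 0.36·π_2 + 0.26·π_3
Solving with the normalization constraint gives π = (0.3911, 0.3323, 0.2766).
So the stationary probability of state IV is 0.2766.

0.2766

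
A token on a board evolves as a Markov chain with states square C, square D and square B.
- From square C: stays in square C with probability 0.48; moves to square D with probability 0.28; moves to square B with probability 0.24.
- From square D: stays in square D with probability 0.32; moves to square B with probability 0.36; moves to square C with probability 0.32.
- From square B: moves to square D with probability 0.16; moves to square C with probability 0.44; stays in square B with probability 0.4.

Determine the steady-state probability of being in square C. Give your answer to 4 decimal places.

0.4269

Let the stationary distribution be π with π = πP and π_1 + π_2 + π_3 = 1.
π_1 = 0.48·π_1 + 0.32·π_2 + 0.44·π_3
π_2 = 0.28·π_1 + 0.32·π_2 + 0.16·π_3
Solving with the normalization constraint gives π = (0.4269, 0.2515, 0.3216).
So the stationary probability of square C is 0.4269.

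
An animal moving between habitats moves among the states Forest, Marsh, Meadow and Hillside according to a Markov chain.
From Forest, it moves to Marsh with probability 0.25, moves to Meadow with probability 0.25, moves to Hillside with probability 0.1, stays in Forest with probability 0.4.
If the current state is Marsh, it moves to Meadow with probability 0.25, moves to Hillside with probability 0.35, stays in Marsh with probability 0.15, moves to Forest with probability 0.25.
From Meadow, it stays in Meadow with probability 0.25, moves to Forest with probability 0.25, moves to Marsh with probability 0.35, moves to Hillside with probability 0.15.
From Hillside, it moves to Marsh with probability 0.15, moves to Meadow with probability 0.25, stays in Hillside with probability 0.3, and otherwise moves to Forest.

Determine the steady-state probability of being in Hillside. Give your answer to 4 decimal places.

Let the stationary distribution be π with π = πP and π_1 + π_2 + π_3 + π_4 = 1.
π_1 = 0.4·π_1 + 0.25·π_2 + 0.25·π_3 + 0.3·π_4
π_2 = 0.25·π_1 + 0.15·π_2 + 0.35·π_3 + 0.15·π_4
π_3 = 0.25·π_1 + 0.25·π_2 + 0.25·π_3 + 0.25·π_4
Solving with the normalization constraint gives π = (0.3066, 0.2307, 0.2500, 0.2127).
So the stationary probability of Hillside is 0.2127.

0.2127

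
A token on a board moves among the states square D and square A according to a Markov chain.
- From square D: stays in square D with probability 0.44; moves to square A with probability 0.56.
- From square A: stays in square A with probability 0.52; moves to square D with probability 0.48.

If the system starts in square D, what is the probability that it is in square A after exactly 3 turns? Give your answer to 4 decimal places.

Propagate the distribution vector 3 turns from square D.
After 0 turns: (1.0000, 0.0000)
After 1 turn: (0.4400, 0.5600)
After 2 turns: (0.4624, 0.5376)
After 3 turns: (0.4615, 0.5385)
P(in square A after 3 turns) = 0.5385

0.5385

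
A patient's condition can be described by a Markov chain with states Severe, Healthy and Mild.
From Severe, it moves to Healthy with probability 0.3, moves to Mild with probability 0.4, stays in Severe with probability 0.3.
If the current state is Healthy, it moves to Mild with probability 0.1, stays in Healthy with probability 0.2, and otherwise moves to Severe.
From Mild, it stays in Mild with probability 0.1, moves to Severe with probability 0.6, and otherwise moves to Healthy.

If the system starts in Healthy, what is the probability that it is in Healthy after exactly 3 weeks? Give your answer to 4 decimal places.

Propagate the distribution vector 3 weeks from Healthy.
After 0 weeks: (0.0000, 1.0000, 0.0000)
After 1 week: (0.7000, 0.2000, 0.1000)
After 2 weeks: (0.4100, 0.2800, 0.3100)
After 3 weeks: (0.5050, 0.2720, 0.2230)
P(in Healthy after 3 weeks) = 0.2720

0.2720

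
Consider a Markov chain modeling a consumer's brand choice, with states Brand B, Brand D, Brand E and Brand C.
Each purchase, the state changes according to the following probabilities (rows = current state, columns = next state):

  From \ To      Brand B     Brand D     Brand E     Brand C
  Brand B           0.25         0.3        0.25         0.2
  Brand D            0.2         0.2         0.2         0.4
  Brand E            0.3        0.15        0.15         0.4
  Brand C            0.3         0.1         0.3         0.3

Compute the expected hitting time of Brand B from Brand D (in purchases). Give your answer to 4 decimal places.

Let t(s) be the expected number of purchases to first reach Brand B from state s, with t(Brand B) = 0. Conditioning on the first purchase:
t(Brand D) = 1 + 0.2·t(Brand D) + 0.2·t(Brand E) + 0.4·t(Brand C)
t(Brand E) = 1 + 0.15·t(Brand D) + 0.15·t(Brand E) + 0.4·t(Brand C)
t(Brand C) = 1 + 0.1·t(Brand D) + 0.3·t(Brand E) + 0.3·t(Brand C)
Solving: t(Brand D) = 3.8629, t(Brand E) = 3.4950, t(Brand C) = 3.4783.
Expected purchases from Brand D to Brand B: 3.8629.

3.8629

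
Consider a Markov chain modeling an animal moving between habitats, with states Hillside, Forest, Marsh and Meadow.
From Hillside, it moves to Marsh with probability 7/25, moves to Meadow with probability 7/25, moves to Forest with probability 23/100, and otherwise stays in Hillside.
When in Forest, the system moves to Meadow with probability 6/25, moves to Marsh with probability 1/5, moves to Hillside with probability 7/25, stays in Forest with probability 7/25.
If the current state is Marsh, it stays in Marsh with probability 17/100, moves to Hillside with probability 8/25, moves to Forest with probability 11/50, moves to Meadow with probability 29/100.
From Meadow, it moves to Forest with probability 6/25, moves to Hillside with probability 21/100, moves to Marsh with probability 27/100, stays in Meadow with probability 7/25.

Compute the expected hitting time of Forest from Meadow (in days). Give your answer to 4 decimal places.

4.2978

Let t(s) be the expected number of days to first reach Forest from state s, with t(Forest) = 0. Conditioning on the first day:
t(Hillside) = 1 + 0.21·t(Hillside) + 0.28·t(Marsh) + 0.28·t(Meadow)
t(Marsh) = 1 + 0.32·t(Hillside) + 0.17·t(Marsh) + 0.29·t(Meadow)
t(Meadow) = 1 + 0.21·t(Hillside) + 0.27·t(Marsh) + 0.28·t(Meadow)
Solving: t(Hillside) = 4.3416, t(Marsh) = 4.3804, t(Meadow) = 4.2978.
Expected days from Meadow to Forest: 4.2978.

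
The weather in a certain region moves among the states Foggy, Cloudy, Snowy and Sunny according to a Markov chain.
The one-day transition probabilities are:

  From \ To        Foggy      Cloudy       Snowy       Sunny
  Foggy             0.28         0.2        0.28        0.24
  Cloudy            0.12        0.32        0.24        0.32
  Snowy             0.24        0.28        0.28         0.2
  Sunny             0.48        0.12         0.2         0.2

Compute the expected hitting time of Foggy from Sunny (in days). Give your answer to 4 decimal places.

Let t(s) be the expected number of days to first reach Foggy from state s, with t(Foggy) = 0. Conditioning on the first day:
t(Cloudy) = 1 + 0.32·t(Cloudy) + 0.24·t(Snowy) + 0.32·t(Sunny)
t(Snowy) = 1 + 0.28·t(Cloudy) + 0.28·t(Snowy) + 0.2·t(Sunny)
t(Sunny) = 1 + 0.12·t(Cloudy) + 0.2·t(Snowy) + 0.2·t(Sunny)
Solving: t(Cloudy) = 4.1266, t(Snowy) = 3.7750, t(Sunny) = 2.8127.
Expected days from Sunny to Foggy: 2.8127.

2.8127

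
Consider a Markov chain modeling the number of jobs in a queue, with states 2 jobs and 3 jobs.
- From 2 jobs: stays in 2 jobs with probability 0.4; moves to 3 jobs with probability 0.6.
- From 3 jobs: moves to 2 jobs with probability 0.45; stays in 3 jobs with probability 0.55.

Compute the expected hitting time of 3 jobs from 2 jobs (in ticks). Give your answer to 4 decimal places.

1.6667

Let t(s) be the expected number of ticks to first reach 3 jobs from state s, with t(3 jobs) = 0. Conditioning on the first tick:
t(2 jobs) = 1 + 0.4·t(2 jobs)
Solving: t(2 jobs) = 1.6667.
Expected ticks from 2 jobs to 3 jobs: 1.6667.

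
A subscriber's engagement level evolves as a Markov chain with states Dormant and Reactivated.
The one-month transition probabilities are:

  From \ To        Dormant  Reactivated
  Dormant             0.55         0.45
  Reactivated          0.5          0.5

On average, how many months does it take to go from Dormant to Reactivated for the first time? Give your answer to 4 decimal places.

Let t(s) be the expected number of months to first reach Reactivated from state s, with t(Reactivated) = 0. Conditioning on the first month:
t(Dormant) = 1 + 0.55·t(Dormant)
Solving: t(Dormant) = 2.2222.
Expected months from Dormant to Reactivated: 2.2222.

2.2222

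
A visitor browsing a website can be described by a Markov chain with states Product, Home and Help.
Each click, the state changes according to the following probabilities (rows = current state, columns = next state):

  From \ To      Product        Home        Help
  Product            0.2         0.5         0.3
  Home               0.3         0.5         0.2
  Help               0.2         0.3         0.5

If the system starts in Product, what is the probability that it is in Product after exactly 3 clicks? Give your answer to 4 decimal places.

0.2440

Propagate the distribution vector 3 clicks from Product.
After 0 clicks: (1.0000, 0.0000, 0.0000)
After 1 click: (0.2000, 0.5000, 0.3000)
After 2 clicks: (0.2500, 0.4400, 0.3100)
After 3 clicks: (0.2440, 0.4380, 0.3180)
P(in Product after 3 clicks) = 0.2440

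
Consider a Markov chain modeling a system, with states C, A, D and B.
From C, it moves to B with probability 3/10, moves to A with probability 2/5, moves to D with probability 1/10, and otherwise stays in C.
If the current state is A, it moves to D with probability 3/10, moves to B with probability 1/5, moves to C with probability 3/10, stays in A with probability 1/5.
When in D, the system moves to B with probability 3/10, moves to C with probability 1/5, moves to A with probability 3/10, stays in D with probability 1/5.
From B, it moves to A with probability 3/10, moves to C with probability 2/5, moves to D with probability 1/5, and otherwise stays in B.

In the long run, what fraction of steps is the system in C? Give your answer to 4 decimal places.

Let the stationary distribution be π with π = πP and π_1 + π_2 + π_3 + π_4 = 1.
π_1 = 0.2·π_1 + 0.3·π_2 + 0.2·π_3 + 0.4·π_4
π_2 = 0.4·π_1 + 0.2·π_2 + 0.3·π_3 + 0.3·π_4
π_3 = 0.1·π_1 + 0.3·π_2 + 0.2·π_3 + 0.2·π_4
Solving with the normalization constraint gives π = (0.2748, 0.2977, 0.2023, 0.2252).
So the stationary probability of C is 0.2748.

0.2748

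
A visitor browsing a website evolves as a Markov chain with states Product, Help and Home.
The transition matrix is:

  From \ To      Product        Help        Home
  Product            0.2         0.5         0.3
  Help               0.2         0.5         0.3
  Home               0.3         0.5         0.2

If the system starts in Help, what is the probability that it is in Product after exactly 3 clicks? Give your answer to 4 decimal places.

Propagate the distribution vector 3 clicks from Help.
After 0 clicks: (0.0000, 1.0000, 0.0000)
After 1 click: (0.2000, 0.5000, 0.3000)
After 2 clicks: (0.2300, 0.5000, 0.2700)
After 3 clicks: (0.2270, 0.5000, 0.2730)
P(in Product after 3 clicks) = 0.2270

0.2270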